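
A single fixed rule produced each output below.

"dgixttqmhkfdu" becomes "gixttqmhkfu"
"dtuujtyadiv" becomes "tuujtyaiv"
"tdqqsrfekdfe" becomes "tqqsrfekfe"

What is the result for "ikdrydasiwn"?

The rule is to remove every "d".
"ikdrydasiwn" → "ikryasiwn".

ikryasiwn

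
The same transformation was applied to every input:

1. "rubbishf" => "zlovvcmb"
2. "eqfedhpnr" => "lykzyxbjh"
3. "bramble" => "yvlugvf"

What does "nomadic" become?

whiguxc

Looking at the pairs, the operation is to move the last character to the front, then shift every letter 6 places backward in the alphabet (wrapping around).
"nomadic" → "cnomadi" → "whiguxc".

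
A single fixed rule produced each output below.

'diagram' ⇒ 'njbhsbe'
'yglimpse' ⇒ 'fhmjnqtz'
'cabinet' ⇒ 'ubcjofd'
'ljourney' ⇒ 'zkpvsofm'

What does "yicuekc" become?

The rule is to shift every letter 1 place forward in the alphabet (wrapping around), then swap the first and last characters.
"yicuekc" → "zjdvfld" → "djdvflz".

djdvflz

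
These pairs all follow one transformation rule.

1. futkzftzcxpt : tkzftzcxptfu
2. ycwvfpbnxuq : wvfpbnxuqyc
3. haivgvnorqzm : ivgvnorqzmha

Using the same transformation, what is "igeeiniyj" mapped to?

Looking at the pairs, the operation is to move the first 2 characters to the end (rotate left by 2).
Applying that to "igeeiniyj" gives "eeiniyjig".

eeiniyjig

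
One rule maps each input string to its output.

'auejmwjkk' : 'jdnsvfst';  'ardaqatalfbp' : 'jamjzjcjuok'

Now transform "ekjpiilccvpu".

ntsyrrulley

What's happening: shift every letter 9 places forward in the alphabet (wrapping around), then delete the last character.
For "ekjpiilccvpu", step one produces "ntsyrrulleyd"; step two turns that into "ntsyrrulley".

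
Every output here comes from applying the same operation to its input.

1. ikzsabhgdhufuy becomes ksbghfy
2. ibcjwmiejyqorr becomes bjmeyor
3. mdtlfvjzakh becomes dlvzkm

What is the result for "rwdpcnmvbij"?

wpnvir

In each case the input is transformed by: move the first character to the end, then keep every other character starting from the first (positions 1st, 3rd, 5th, ...).
On "rwdpcnmvbij": the first step gives "wdpcnmvbijr", and the second then gives "wpnvir".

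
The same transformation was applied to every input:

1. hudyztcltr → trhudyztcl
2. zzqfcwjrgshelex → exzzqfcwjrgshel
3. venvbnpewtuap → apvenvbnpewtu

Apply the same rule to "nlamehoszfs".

fsnlamehosz

Rule — move the last 2 characters to the front (rotate right by 2).
So "nlamehoszfs" becomes "fsnlamehosz".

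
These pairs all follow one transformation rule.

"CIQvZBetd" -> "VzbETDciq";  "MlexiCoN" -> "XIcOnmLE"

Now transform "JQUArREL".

aRreljqu

What's happening: flip the case of every letter, then move the first 3 characters to the end (rotate left by 3).
For "JQUArREL", step one produces "jquaRrel"; step two turns that into "aRreljqu".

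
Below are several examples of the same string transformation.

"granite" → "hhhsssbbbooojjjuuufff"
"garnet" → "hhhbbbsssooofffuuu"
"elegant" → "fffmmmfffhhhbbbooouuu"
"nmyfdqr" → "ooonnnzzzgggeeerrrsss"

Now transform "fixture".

gggjjjyyyuuuvvvsssfff

Looking at the pairs, the operation is to repeat every character 3 times, then shift every letter 1 place forward in the alphabet (wrapping around).
For "fixture" the result is "gggjjjyyyuuuvvvsssfff".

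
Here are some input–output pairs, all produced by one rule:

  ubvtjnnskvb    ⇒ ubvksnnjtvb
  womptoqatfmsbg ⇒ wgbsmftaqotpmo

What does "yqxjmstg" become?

ygtsmjxq

Looking at the pairs, the operation is to reverse the string, then move the last character to the front.
Working it through for "yqxjmstg": intermediate "gtsmjxqy", final "ygtsmjxq".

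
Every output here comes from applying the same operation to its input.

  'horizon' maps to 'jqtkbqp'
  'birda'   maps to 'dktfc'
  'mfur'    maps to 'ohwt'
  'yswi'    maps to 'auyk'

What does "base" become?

In each case the input is transformed by: shift every letter 2 places forward in the alphabet (wrapping around).
Applying that to "base" gives "dcug".

dcug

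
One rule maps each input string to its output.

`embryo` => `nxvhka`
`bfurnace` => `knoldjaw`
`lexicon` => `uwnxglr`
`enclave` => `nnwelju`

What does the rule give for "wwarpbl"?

Rule — shift every letter 9 places forward in the alphabet (wrapping around), then take characters alternately from the front and the back (1st, last, 2nd, 2nd-last, ...).
On "wwarpbl": the first step gives "ffjayku", and the second then gives "fufkjya".

fufkjya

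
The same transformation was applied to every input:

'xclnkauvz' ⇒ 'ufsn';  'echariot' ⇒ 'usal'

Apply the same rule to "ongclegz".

fuwr

What's happening: shift every letter 8 places backward in the alphabet (wrapping around), then keep every other character starting from the second (positions 2nd, 4th, 6th, ...).
For "ongclegz", step one produces "gfyudwyr"; step two turns that into "fuwr".
(Check on "echariot": → "wuzsjagl" → "usal" ✓)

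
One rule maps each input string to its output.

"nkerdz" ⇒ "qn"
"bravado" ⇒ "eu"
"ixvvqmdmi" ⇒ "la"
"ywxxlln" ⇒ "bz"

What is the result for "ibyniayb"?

le

Each output is the input with this applied: shift every letter 3 places forward in the alphabet (wrapping around), then keep only the first 2 characters.
Working it through for "ibyniayb": intermediate "lebqldbe", final "le".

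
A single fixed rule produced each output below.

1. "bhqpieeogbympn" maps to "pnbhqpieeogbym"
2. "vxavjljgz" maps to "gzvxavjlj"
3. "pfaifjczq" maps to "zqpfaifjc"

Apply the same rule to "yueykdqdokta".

tayueykdqdok

The transformation: move the last 2 characters to the front (rotate right by 2).
Doing the same to "yueykdqdokta": "tayueykdqdok".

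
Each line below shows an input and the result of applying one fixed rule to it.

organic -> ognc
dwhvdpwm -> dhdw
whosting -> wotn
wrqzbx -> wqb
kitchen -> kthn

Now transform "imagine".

The rule is to keep every other character starting from the first (positions 1st, 3rd, 5th, ...).
So "imagine" becomes "iaie".

iaie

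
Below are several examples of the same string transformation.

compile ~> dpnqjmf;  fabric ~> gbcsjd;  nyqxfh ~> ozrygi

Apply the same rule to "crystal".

dsztubm

Each output is the input with this applied: shift every letter 1 place forward in the alphabet (wrapping around).
Doing the same to "crystal": "dsztubm".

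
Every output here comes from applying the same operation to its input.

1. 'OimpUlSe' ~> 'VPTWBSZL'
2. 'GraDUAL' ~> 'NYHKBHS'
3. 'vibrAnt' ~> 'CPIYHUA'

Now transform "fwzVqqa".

MDGCXXH

The rule is to shift every letter 7 places forward in the alphabet (wrapping around), then convert every letter to uppercase.
For "fwzVqqa", step one produces "mdgCxxh"; step two turns that into "MDGCXXH".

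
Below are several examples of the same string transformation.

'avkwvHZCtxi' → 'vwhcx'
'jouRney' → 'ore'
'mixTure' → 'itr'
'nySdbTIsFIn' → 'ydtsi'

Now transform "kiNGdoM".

igo

The transformation: keep every other character starting from the second (positions 2nd, 4th, 6th, ...), then convert every letter to lowercase.
Applying both steps to "kiNGdoM": "iGo", then "igo".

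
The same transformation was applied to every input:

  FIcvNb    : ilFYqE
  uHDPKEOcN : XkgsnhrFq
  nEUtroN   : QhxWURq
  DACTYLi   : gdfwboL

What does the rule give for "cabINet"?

FDElqHW

Each output is the input with this applied: shift every letter 3 places forward in the alphabet (wrapping around), then flip the case of every letter.
Applying both steps to "cabINet": "fdeLQhw", then "FDElqHW".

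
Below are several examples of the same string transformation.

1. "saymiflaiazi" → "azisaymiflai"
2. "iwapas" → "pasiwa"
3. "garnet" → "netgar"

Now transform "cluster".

terclus

Each output is the input with this applied: move the last 3 characters to the front (rotate right by 3).
So "cluster" becomes "terclus".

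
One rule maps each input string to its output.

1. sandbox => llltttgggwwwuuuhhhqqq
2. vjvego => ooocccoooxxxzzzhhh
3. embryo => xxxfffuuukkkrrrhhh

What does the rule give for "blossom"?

Rule — repeat every character 3 times, then shift every letter 7 places backward in the alphabet (wrapping around).
On "blossom": the first step gives "bbblllooossssssooommm", and the second then gives "uuueeehhhllllllhhhfff".

uuueeehhhllllllhhhfff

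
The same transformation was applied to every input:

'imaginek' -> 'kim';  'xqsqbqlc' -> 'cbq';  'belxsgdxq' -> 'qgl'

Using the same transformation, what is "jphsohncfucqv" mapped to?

vunsj

Rule — reverse the string, then keep one character in every 3, starting at position 1 (positions 1st, 4th, 7th, ...).
On "jphsohncfucqv" that produces "vunsj".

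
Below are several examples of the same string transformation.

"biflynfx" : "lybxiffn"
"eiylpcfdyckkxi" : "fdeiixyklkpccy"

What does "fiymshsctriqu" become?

csfuiqyimrsth

What's happening: take characters alternately from the front and the back (1st, last, 2nd, 2nd-last, ...), then move the last 2 characters to the front (rotate right by 2).
So "fiymshsctriqu" becomes "csfuiqyimrsth".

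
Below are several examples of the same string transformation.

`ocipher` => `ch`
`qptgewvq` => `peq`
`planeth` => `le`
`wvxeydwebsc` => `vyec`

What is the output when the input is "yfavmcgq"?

The transformation: keep one character in every 3, starting at position 2 (positions 2nd, 5th, 8th, ...).
"yfavmcgq" → "fmq".

fmq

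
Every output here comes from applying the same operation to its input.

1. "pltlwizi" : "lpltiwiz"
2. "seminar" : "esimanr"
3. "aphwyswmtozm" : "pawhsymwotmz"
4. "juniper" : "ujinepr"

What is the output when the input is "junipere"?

ujineper

In each case the input is transformed by: swap each adjacent pair of characters (1↔2, 3↔4, ...).
For "junipere" the result is "ujineper".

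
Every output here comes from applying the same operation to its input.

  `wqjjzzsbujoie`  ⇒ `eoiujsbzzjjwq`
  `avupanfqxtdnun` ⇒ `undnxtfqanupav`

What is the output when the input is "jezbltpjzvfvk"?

Rule — swap each adjacent pair of characters (1↔2, 3↔4, ...), then reverse the string.
Working it through for "jezbltpjzvfvk": intermediate "ejbztljpvzvfk", final "kfvzvpjltzbje".

kfvzvpjltzbje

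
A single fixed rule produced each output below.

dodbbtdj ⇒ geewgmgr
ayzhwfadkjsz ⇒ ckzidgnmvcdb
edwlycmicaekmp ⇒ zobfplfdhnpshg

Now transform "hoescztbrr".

hvfcweuukr

The transformation: move the first 2 characters to the end (rotate left by 2), then shift every letter 3 places forward in the alphabet (wrapping around).
For "hoescztbrr", step one produces "escztbrrho"; step two turns that into "hvfcweuukr".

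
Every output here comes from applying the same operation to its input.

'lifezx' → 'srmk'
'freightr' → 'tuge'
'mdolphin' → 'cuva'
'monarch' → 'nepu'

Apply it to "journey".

earl

What's happening: shift every letter 13 places forward in the alphabet (wrapping around) — i.e. ROT13, then keep only the last 4 characters.
On "journey" that produces "earl".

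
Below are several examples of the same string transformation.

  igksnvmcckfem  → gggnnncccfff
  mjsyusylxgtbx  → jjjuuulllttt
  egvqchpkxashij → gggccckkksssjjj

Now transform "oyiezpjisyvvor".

yyyzzziiivvvrrr

Looking at the pairs, the operation is to keep one character in every 3, starting at position 2 (positions 2nd, 5th, 8th, ...), then repeat every character 3 times.
"oyiezpjisyvvor" → "yyyzzziiivvvrrr".
(Check on "egvqchpkxashij": → "gcksj" → "gggccckkksssjjj" ✓)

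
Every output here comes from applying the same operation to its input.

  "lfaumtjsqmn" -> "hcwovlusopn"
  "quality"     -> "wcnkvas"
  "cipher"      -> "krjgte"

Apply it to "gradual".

Looking at the pairs, the operation is to shift every letter 2 places forward in the alphabet (wrapping around), then move the first character to the end.
For "gradual", step one produces "itcfwcn"; step two turns that into "tcfwcni".
(Check on "lfaumtjsqmn": → "nhcwovlusop" → "hcwovlusopn" ✓)

tcfwcni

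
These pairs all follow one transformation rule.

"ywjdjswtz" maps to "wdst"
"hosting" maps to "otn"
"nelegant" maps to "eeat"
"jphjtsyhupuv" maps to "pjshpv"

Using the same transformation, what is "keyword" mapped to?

ewr

In each case the input is transformed by: keep every other character starting from the second (positions 2nd, 4th, 6th, ...).
"keyword" → "ewr".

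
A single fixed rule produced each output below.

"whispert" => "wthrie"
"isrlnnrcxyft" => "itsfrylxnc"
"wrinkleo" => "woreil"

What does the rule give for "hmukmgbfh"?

What's happening: take characters alternately from the front and the back (1st, last, 2nd, 2nd-last, ...), then delete the last 2 characters.
Applying both steps to "hmukmgbfh": "hhmfubkgm", then "hhmfubk".
(Check on "whispert": → "wthriesp" → "wthrie" ✓)

hhmfubk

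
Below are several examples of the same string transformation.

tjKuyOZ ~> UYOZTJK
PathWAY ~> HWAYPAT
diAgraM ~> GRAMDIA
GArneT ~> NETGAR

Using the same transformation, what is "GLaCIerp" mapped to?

The pattern: move the first 3 characters to the end (rotate left by 3), then convert every letter to uppercase.
On "GLaCIerp": the first step gives "CIerpGLa", and the second then gives "CIERPGLA".

CIERPGLA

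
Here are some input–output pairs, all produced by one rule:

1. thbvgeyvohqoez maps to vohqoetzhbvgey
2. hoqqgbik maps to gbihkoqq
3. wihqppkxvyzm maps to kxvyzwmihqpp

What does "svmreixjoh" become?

Rule — swap the first and last characters, then swap the front and back halves of the string.
Working it through for "svmreixjoh": intermediate "hvmreixjos", final "ixjoshvmre".

ixjoshvmre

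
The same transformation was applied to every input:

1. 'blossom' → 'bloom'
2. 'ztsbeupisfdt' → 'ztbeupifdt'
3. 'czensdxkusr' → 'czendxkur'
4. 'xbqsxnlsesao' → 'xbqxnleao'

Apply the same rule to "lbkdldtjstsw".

lbkdldtjtw

The transformation: remove every "s".
"lbkdldtjstsw" → "lbkdldtjtw".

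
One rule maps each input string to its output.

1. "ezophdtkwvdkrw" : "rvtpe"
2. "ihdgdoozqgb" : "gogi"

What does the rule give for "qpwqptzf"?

zqq

What's happening: keep one character in every 3, starting at position 1 (positions 1st, 4th, 7th, ...), then reverse the string.
"qpwqptzf" → "zqq".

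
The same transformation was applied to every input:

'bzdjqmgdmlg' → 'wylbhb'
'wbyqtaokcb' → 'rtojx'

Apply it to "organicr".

The transformation: shift every letter 5 places backward in the alphabet (wrapping around), then keep every other character starting from the first (positions 1st, 3rd, 5th, ...).
Working it through for "organicr": intermediate "jmbvidxm", final "jbix".

jbix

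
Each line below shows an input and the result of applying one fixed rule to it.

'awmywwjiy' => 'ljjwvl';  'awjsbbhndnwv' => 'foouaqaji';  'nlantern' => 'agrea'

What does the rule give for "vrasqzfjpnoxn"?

fdmswcabka

Looking at the pairs, the operation is to delete the first 3 characters, then shift every letter 13 places forward in the alphabet (wrapping around) — i.e. ROT13.
For "vrasqzfjpnoxn", step one produces "sqzfjpnoxn"; step two turns that into "fdmswcabka".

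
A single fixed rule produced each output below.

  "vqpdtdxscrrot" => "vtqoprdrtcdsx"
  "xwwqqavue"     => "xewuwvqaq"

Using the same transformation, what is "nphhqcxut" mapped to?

ntpuhxhcq

What's happening: take characters alternately from the front and the back (1st, last, 2nd, 2nd-last, ...).
Doing the same to "nphhqcxut": "ntpuhxhcq".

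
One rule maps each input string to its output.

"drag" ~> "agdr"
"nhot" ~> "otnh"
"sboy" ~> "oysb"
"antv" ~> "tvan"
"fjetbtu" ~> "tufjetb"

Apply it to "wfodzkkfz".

The rule is to move the last 2 characters to the front (rotate right by 2).
So "wfodzkkfz" becomes "fzwfodzkk".

fzwfodzkk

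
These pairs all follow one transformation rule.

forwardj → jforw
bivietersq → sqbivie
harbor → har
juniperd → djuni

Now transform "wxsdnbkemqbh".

qbhwxsdnb

The rule is to swap the front and back halves of the string, then delete the first 3 characters.
Applying both steps to "wxsdnbkemqbh": "kemqbhwxsdnb", then "qbhwxsdnb".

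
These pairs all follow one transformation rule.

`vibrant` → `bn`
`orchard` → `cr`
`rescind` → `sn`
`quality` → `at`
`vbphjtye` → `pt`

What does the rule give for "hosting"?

Rule — keep one character in every 3, starting at position 3 (positions 3rd, 6th, 9th, ...).
Applying that to "hosting" gives "sn".

sn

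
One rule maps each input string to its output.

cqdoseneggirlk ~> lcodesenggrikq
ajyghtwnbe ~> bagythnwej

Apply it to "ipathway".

aitawhyp

The pattern: swap each adjacent pair of characters (1↔2, 3↔4, ...), then swap the first and last characters.
On "ipathway": the first step gives "pitawhya", and the second then gives "aitawhyp".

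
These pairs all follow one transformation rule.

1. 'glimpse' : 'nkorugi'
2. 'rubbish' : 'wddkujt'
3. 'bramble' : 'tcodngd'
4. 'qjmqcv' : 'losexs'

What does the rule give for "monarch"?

In each case the input is transformed by: move the first character to the end, then shift every letter 2 places forward in the alphabet (wrapping around).
For "monarch" the result is "qpctejo".

qpctejo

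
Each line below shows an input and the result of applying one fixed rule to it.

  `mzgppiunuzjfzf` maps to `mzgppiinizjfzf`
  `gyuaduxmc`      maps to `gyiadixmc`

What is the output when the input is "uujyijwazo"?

iijyijwazo

Each output is the input with this applied: replace every "u" with "i".
For "uujyijwazo" the result is "iijyijwazo".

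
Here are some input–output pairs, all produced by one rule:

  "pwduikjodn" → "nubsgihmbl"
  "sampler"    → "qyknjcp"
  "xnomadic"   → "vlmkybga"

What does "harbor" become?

fypzmp

The rule is to shift every letter 2 places backward in the alphabet (wrapping around).
Applying that to "harbor" gives "fypzmp".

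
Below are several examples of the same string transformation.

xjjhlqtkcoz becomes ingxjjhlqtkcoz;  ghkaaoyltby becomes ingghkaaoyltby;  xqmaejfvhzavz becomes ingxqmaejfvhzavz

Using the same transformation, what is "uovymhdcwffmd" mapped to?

What's happening: prepend "ing".
Doing the same to "uovymhdcwffmd": "inguovymhdcwffmd".

inguovymhdcwffmd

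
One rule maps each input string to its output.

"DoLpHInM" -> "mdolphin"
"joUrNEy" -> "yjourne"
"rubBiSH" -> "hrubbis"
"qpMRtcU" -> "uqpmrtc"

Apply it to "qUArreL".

lquarre

Rule — move the last character to the front, then convert every letter to lowercase.
Working it through for "qUArreL": intermediate "LqUArre", final "lquarre".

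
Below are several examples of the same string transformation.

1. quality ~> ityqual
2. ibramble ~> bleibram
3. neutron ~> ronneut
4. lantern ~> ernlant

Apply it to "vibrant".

What's happening: move the last 3 characters to the front (rotate right by 3).
"vibrant" → "antvibr".

antvibr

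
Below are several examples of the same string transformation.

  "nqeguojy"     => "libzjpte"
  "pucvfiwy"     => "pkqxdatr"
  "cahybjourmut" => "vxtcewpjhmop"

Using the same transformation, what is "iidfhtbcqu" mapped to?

Rule — swap each adjacent pair of characters (1↔2, 3↔4, ...), then shift every letter 5 places backward in the alphabet (wrapping around).
"iidfhtbcqu" → "iifdthcbuq" → "ddayocxwpl".

ddayocxwpl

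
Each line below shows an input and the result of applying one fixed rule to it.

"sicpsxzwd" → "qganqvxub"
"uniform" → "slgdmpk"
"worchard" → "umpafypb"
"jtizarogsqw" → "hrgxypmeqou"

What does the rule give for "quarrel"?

Rule — shift every letter 2 places backward in the alphabet (wrapping around).
For "quarrel" the result is "osyppcj".

osyppcj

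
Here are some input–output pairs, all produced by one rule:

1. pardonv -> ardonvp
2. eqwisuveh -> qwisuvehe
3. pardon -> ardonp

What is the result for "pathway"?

athwayp

In each case the input is transformed by: move the first character to the end.
Doing the same to "pathway": "athwayp".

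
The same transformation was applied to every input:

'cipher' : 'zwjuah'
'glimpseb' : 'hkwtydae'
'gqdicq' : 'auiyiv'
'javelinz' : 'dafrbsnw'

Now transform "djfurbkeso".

tcwkgvbxmj

The pattern: shift every letter 8 places backward in the alphabet (wrapping around), then swap the front and back halves of the string.
"djfurbkeso" → "vbxmjtcwkg" → "tcwkgvbxmj".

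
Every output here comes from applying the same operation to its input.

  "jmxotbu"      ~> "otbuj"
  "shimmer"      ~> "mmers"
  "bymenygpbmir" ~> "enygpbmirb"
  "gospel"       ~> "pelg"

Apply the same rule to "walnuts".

nutsw

The transformation: move the first character to the end, then delete the first 2 characters.
On "walnuts" that produces "nutsw".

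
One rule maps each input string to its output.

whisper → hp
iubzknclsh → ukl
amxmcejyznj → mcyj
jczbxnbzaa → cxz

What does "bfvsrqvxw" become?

The pattern: keep one character in every 3, starting at position 2 (positions 2nd, 5th, 8th, ...).
On "bfvsrqvxw" that produces "frx".

frx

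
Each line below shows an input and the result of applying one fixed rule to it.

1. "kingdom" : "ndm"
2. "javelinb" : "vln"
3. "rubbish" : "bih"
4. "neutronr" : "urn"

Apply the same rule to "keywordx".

Each output is the input with this applied: delete the first 2 characters, then keep every other character starting from the first (positions 1st, 3rd, 5th, ...).
"keywordx" → "ywordx" → "yod".

yod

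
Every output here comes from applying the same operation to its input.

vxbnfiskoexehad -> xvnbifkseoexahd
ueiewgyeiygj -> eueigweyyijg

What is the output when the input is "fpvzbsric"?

What's happening: swap each adjacent pair of characters (1↔2, 3↔4, ...).
Doing the same to "fpvzbsric": "pfzvsbirc".

pfzvsbirc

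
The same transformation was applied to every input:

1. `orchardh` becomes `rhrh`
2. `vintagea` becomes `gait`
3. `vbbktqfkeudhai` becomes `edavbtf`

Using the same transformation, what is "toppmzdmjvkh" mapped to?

mvhopz

In each case the input is transformed by: swap the front and back halves of the string, then keep every other character starting from the second (positions 2nd, 4th, 6th, ...).
"toppmzdmjvkh" → "mvhopz".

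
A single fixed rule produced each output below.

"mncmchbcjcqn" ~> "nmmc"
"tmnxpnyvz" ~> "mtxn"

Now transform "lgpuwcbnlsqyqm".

glup

Each output is the input with this applied: swap each adjacent pair of characters (1↔2, 3↔4, ...), then keep only the first 4 characters.
Applying both steps to "lgpuwcbnlsqyqm": "glupcwnbslyqmq", then "glup".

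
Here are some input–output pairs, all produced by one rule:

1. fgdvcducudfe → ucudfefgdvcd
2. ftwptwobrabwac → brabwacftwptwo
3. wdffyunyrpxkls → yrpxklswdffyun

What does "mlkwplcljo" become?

The pattern: swap the front and back halves of the string.
For "mlkwplcljo" the result is "lcljomlkwp".

lcljomlkwp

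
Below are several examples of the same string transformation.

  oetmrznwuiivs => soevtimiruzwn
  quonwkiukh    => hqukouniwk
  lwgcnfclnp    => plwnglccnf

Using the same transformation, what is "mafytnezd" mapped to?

Rule — swap the first and last characters, then take characters alternately from the front and the back (1st, last, 2nd, 2nd-last, ...).
For "mafytnezd", step one produces "dafytnezm"; step two turns that into "dmazfeynt".

dmazfeynt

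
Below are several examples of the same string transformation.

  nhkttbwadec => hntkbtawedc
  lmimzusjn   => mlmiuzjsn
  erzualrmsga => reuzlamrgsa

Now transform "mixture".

imtxrue

Looking at the pairs, the operation is to swap each adjacent pair of characters (1↔2, 3↔4, ...).
Applying that to "mixture" gives "imtxrue".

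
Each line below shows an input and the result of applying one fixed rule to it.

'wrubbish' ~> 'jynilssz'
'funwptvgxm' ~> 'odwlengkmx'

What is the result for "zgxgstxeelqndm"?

Looking at the pairs, the operation is to move the last 2 characters to the front (rotate right by 2), then shift every letter 9 places backward in the alphabet (wrapping around).
Starting from "zgxgstxeelqndm": after the first operation, "dmzgxgstxeelqn"; after the second, "udqxoxjkovvche".

udqxoxjkovvche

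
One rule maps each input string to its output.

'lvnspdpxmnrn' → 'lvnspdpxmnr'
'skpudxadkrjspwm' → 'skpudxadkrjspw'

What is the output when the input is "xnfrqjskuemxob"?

The transformation: delete the last character.
For "xnfrqjskuemxob" the result is "xnfrqjskuemxo".

xnfrqjskuemxo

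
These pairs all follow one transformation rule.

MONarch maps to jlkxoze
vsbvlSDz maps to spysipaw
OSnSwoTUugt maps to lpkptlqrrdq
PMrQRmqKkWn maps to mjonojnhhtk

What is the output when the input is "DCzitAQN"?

What's happening: shift every letter 3 places backward in the alphabet (wrapping around), then convert every letter to lowercase.
"DCzitAQN" → "AZwfqXNK" → "azwfqxnk".

azwfqxnk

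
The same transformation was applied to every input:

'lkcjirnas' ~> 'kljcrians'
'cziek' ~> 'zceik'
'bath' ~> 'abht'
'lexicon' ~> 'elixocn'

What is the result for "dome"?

odem

The pattern: swap each adjacent pair of characters (1↔2, 3↔4, ...).
For "dome" the result is "odem".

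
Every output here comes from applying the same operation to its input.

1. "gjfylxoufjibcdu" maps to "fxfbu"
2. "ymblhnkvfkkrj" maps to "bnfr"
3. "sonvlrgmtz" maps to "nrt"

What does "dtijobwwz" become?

The transformation: keep one character in every 3, starting at position 3 (positions 3rd, 6th, 9th, ...).
Doing the same to "dtijobwwz": "ibz".

ibz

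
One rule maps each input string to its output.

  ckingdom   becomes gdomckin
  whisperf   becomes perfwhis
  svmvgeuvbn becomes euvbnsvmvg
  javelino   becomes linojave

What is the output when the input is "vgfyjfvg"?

jfvgvgfy

The pattern: swap the front and back halves of the string.
Doing the same to "vgfyjfvg": "jfvgvgfy".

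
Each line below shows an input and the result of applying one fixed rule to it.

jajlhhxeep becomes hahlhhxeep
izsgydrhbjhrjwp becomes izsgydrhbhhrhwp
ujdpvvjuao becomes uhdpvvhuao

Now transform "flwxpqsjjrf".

flwxpqshhrf

The rule is to replace every "j" with "h".
"flwxpqsjjrf" → "flwxpqshhrf".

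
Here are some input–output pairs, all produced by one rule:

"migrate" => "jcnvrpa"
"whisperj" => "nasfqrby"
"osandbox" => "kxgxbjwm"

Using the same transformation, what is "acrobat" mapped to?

The transformation: shift every letter 9 places forward in the alphabet (wrapping around), then move the last 3 characters to the front (rotate right by 3).
Starting from "acrobat": after the first operation, "jlaxkjc"; after the second, "kjcjlax".

kjcjlax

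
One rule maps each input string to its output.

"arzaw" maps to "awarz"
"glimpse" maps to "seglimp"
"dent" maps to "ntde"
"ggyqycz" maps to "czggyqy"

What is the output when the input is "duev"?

evdu

The rule is to move the last 2 characters to the front (rotate right by 2).
For "duev" the result is "evdu".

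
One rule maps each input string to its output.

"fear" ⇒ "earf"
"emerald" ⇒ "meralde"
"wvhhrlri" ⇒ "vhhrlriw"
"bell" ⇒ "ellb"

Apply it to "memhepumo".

Each output is the input with this applied: move the first character to the end.
Doing the same to "memhepumo": "emhepumom".

emhepumom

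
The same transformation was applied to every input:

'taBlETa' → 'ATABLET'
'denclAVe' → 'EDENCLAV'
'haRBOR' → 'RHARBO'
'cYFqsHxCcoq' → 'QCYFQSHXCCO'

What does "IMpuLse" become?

Rule — move the last character to the front, then convert every letter to uppercase.
So "IMpuLse" becomes "EIMPULS".

EIMPULS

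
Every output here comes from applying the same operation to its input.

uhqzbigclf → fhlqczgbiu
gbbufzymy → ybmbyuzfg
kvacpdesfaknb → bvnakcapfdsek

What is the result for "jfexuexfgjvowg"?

Each output is the input with this applied: take characters alternately from the front and the back (1st, last, 2nd, 2nd-last, ...), then move the first character to the end.
On "jfexuexfgjvowg": the first step gives "jgfweoxvujegxf", and the second then gives "gfweoxvujegxfj".

gfweoxvujegxfj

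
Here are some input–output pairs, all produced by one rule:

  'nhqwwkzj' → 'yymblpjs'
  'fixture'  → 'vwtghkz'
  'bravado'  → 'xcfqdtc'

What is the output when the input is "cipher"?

Each output is the input with this applied: move the first 3 characters to the end (rotate left by 3), then shift every letter 2 places forward in the alphabet (wrapping around).
"cipher" → "jgtekr".
(Check on "bravado": → "vadobra" → "xcfqdtc" ✓)

jgtekr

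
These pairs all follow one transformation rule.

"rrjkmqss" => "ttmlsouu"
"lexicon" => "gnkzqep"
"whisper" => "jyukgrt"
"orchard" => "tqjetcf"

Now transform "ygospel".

Looking at the pairs, the operation is to swap each adjacent pair of characters (1↔2, 3↔4, ...), then shift every letter 2 places forward in the alphabet (wrapping around).
On "ygospel" that produces "iauqgrn".

iauqgrn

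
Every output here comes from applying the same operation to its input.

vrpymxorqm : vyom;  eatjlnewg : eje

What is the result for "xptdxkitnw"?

xdiw

Looking at the pairs, the operation is to keep one character in every 3, starting at position 1 (positions 1st, 4th, 7th, ...).
Applying that to "xptdxkitnw" gives "xdiw".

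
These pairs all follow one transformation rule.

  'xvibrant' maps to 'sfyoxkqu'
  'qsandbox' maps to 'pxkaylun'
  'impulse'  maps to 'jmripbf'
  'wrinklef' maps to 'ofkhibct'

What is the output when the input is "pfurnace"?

crokxzbm

What's happening: shift every letter 3 places backward in the alphabet (wrapping around), then move the first character to the end.
Starting from "pfurnace": after the first operation, "mcrokxzb"; after the second, "crokxzbm".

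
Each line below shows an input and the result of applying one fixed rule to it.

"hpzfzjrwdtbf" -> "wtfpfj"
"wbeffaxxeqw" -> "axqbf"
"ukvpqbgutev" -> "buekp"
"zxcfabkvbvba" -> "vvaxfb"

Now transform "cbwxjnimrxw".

nmxbx

The transformation: keep every other character starting from the second (positions 2nd, 4th, 6th, ...), then move the last 3 characters to the front (rotate right by 3).
Working it through for "cbwxjnimrxw": intermediate "bxnmx", final "nmxbx".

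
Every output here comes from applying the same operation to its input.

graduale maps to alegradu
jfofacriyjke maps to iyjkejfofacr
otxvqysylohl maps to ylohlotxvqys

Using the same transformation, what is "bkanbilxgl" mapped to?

lxglbkanbi

In each case the input is transformed by: move the first character to the end, then swap the front and back halves of the string.
"bkanbilxgl" → "lxglbkanbi".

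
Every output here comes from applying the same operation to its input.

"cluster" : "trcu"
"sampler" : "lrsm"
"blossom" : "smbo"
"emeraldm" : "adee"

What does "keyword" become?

odky

What's happening: keep every other character starting from the first (positions 1st, 3rd, 5th, ...), then move the last 2 characters to the front (rotate right by 2).
Working it through for "keyword": intermediate "kyod", final "odky".
(Check on "sampler": → "smlr" → "lrsm" ✓)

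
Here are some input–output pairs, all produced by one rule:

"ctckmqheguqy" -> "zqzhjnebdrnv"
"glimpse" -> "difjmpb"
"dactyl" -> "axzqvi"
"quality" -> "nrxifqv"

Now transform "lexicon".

In each case the input is transformed by: shift every letter 3 places backward in the alphabet (wrapping around).
Doing the same to "lexicon": "ibufzlk".

ibufzlk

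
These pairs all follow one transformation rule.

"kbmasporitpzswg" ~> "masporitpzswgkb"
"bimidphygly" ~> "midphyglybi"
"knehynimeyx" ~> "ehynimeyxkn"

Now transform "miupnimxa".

The rule is to move the first 2 characters to the end (rotate left by 2).
On "miupnimxa" that produces "upnimxami".

upnimxami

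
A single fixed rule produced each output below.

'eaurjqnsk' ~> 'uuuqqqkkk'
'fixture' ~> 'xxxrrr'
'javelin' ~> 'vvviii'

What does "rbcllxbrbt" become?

cccxxxbbb

The pattern: keep one character in every 3, starting at position 3 (positions 3rd, 6th, 9th, ...), then repeat every character 3 times.
For "rbcllxbrbt" the result is "cccxxxbbb".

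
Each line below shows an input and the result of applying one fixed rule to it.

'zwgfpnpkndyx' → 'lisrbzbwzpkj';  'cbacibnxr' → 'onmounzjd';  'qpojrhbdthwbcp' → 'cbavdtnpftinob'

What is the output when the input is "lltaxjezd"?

xxfmjvqlp

What's happening: shift every letter 12 places forward in the alphabet (wrapping around).
"lltaxjezd" → "xxfmjvqlp".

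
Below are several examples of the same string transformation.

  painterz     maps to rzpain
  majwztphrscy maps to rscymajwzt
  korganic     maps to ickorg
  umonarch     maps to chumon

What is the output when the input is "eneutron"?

Each output is the input with this applied: swap the front and back halves of the string, then delete the first 2 characters.
Working it through for "eneutron": intermediate "troneneu", final "oneneu".

oneneu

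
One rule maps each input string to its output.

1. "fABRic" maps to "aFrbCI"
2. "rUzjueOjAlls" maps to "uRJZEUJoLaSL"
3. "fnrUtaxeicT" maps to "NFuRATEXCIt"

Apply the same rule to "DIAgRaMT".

Each output is the input with this applied: flip the case of every letter, then swap each adjacent pair of characters (1↔2, 3↔4, ...).
Applying that to "DIAgRaMT" gives "idGaArtm".

idGaArtm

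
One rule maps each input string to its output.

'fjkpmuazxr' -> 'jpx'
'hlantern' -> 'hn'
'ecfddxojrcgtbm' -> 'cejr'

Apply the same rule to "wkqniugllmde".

glnw

The pattern: sort the characters into alphabetical order, then keep one character in every 3, starting at position 3 (positions 3rd, 6th, 9th, ...).
On "wkqniugllmde" that produces "glnw".
(Check on "ecfddxojrcgtbm": → "bccddefgjmortx" → "cejr" ✓)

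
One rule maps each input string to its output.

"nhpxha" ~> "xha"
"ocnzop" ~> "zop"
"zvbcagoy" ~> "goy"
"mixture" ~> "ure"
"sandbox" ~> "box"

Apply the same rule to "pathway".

What's happening: keep only the last 3 characters.
On "pathway" that produces "way".

way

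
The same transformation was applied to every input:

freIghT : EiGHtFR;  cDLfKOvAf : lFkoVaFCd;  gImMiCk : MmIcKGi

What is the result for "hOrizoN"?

RIZOnHo

The pattern: move the first 2 characters to the end (rotate left by 2), then flip the case of every letter.
Starting from "hOrizoN": after the first operation, "rizoNhO"; after the second, "RIZOnHo".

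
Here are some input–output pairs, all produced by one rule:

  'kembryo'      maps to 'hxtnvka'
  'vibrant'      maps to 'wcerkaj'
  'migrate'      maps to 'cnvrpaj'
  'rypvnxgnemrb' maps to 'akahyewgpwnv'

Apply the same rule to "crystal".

Each output is the input with this applied: shift every letter 9 places forward in the alphabet (wrapping around), then move the last 2 characters to the front (rotate right by 2).
On "crystal" that produces "julahbc".
(Check on "migrate": → "vrpajcn" → "cnvrpaj" ✓)

julahbc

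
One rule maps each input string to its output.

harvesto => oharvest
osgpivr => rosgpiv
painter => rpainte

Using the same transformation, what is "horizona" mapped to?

What's happening: move the last character to the front.
Doing the same to "horizona": "ahorizon".

ahorizon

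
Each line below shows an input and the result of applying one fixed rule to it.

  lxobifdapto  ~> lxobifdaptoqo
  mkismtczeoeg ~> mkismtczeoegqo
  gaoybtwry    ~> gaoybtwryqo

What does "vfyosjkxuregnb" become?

vfyosjkxuregnbqo

Looking at the pairs, the operation is to append "qo".
On "vfyosjkxuregnb" that produces "vfyosjkxuregnbqo".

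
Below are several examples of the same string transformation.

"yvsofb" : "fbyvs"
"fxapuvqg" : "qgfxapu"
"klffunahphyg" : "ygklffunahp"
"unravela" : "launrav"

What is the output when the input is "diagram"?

In each case the input is transformed by: move the last 3 characters to the front (rotate right by 3), then delete the first character.
For "diagram", step one produces "ramdiag"; step two turns that into "amdiag".
(Check on "klffunahphyg": → "hygklffunahp" → "ygklffunahp" ✓)

amdiag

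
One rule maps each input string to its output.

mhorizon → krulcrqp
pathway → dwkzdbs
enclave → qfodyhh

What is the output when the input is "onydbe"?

Rule — move the first character to the end, then shift every letter 3 places forward in the alphabet (wrapping around).
So "onydbe" becomes "qbgehr".

qbgehr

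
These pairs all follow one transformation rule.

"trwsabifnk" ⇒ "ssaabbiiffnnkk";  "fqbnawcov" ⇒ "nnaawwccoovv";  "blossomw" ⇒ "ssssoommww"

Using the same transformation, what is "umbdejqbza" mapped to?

The rule is to delete the first 3 characters, then double every character.
So "umbdejqbza" becomes "ddeejjqqbbzzaa".

ddeejjqqbbzzaa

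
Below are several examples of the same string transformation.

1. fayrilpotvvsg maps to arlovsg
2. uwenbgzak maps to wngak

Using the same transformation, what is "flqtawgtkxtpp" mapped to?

The transformation: swap each adjacent pair of characters (1↔2, 3↔4, ...), then keep every other character starting from the first (positions 1st, 3rd, 5th, ...).
On "flqtawgtkxtpp" that produces "ltwtxpp".

ltwtxpp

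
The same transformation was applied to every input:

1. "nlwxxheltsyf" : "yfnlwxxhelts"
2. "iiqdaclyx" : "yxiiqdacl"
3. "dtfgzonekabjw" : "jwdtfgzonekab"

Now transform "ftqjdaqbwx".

The transformation: move the last 2 characters to the front (rotate right by 2).
On "ftqjdaqbwx" that produces "wxftqjdaqb".

wxftqjdaqb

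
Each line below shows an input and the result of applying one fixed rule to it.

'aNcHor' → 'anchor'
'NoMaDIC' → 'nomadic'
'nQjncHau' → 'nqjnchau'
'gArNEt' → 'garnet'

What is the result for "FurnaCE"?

The rule is to convert every letter to lowercase.
So "FurnaCE" becomes "furnace".

furnace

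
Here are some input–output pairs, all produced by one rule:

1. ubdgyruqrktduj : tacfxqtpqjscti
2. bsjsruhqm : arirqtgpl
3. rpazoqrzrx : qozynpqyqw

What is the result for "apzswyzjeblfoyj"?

The transformation: shift every letter 1 place backward in the alphabet (wrapping around).
So "apzswyzjeblfoyj" becomes "zoyrvxyidakenxi".

zoyrvxyidakenxi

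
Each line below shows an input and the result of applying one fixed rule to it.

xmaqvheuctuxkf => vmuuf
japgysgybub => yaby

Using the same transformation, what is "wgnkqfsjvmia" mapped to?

Looking at the pairs, the operation is to keep one character in every 3, starting at position 2 (positions 2nd, 5th, 8th, ...), then swap each adjacent pair of characters (1↔2, 3↔4, ...).
Applying both steps to "wgnkqfsjvmia": "gqji", then "qgij".
(Check on "japgysgybub": → "ayyb" → "yaby" ✓)

qgij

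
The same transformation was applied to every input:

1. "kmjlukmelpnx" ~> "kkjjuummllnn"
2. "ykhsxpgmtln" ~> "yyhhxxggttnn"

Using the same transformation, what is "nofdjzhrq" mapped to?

nnffjjhhqq

The transformation: keep every other character starting from the first (positions 1st, 3rd, 5th, ...), then double every character.
Applying that to "nofdjzhrq" gives "nnffjjhhqq".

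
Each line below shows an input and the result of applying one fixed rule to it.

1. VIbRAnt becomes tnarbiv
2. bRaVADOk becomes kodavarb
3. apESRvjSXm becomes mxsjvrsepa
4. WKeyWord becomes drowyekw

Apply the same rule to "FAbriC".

The rule is to reverse the string, then convert every letter to lowercase.
Working it through for "FAbriC": intermediate "CirbAF", final "cirbaf".

cirbaf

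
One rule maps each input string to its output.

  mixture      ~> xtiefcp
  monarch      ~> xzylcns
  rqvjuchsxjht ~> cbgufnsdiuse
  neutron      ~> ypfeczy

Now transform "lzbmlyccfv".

Each output is the input with this applied: shift every letter 11 places forward in the alphabet (wrapping around).
For "lzbmlyccfv" the result is "wkmxwjnnqg".

wkmxwjnnqg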